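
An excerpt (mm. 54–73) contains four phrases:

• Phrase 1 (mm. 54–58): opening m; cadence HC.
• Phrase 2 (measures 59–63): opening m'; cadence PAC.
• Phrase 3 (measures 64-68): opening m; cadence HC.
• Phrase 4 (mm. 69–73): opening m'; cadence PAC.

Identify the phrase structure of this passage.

repeated period

The cadence pattern HC–PAC–HC–PAC is weak–strong twice, and phrases 3–4 restate phrases 1–2: a period heard twice, not a double period (which would end weakly at phrase 2).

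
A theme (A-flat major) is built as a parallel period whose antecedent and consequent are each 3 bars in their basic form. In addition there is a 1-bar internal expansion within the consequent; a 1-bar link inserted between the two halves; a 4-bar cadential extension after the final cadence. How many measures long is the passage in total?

Basic parallel period: 3 + 3 = 6 bars.
6 (basic form) + 1 (internal expansion) + 1 (link) + 4 (cadential extension) = 12.

12 measures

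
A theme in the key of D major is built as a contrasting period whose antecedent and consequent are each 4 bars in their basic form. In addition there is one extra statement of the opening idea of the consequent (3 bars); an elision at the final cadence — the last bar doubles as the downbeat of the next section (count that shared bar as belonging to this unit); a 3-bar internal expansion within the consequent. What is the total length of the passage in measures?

Basic contrasting period: 4 + 4 = 8 bars.
8 (basic form) + 3 (extra statement) + 3 (internal expansion) = 14.
The elision shares a bar with the next section but does not change this unit's count.

14 measures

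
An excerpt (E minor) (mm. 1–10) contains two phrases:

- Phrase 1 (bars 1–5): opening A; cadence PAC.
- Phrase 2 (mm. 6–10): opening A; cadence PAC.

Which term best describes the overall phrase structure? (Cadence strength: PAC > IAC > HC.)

Both phrases have the same opening (A) and the same cadence (perfect authentic cadence): the second is a restatement, not a consequent, so this is a repeated phrase rather than a period.

repeated phrase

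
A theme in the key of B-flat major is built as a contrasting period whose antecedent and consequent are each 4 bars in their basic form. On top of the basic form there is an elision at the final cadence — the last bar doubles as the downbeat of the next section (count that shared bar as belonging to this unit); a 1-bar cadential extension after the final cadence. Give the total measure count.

Basic contrasting period: 4 + 4 = 8 bars.
8 (basic form) + 1 (cadential extension) = 9.
The elision shares a bar with the next section but does not change this unit's count.

9 measures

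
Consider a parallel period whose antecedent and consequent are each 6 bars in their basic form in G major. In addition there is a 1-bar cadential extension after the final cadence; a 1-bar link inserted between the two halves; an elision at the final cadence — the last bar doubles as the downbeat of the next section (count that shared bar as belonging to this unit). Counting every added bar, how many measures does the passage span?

14 measures

Basic parallel period: 6 + 6 = 12 bars.
12 (basic form) + 1 (cadential extension) + 1 (link) = 14.
The elision shares a bar with the next section but does not change this unit's count.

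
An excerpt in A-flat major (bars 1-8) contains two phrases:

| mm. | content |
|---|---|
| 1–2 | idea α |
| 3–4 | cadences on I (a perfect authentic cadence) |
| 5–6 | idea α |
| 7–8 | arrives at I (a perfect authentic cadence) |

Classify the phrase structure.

Both phrases have the same opening (α) and the same cadence (perfect authentic cadence): the second is a restatement, not a consequent, so this is a repeated phrase rather than a period.

repeated phrase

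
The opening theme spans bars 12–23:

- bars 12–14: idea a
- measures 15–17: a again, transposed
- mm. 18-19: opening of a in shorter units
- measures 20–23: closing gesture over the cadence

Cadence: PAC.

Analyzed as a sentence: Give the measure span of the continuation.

After the presentation (measures 12-17), the continuation covers the fragmentation through the cadence: mm. 18–23.

measures 18–23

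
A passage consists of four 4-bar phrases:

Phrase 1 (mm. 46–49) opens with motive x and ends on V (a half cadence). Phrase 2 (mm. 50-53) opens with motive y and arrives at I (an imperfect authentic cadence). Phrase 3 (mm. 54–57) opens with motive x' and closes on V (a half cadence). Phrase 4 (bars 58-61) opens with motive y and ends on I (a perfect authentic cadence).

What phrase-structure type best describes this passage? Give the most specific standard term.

parallel double period

Four phrases in two halves: the first half (mm. 46–53) ends with an imperfect authentic cadence, the second (measures 54–61) with a perfect authentic cadence — a large antecedent–consequent pair, i.e. a double period.
Phrase 3 begins with the same material as phrase 1, making it parallel.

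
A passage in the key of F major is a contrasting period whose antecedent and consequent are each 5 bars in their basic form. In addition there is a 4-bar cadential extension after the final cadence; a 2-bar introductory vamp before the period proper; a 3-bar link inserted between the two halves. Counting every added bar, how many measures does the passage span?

Basic contrasting period: 5 + 5 = 10 bars.
10 (basic form) + 4 (cadential extension) + 2 (introduction) + 3 (link) = 19.

19 measures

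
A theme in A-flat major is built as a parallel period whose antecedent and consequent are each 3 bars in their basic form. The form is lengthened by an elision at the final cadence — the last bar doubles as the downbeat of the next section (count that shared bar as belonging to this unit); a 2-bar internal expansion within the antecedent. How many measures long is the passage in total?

Basic parallel period: 3 + 3 = 6 bars.
6 (basic form) + 2 (internal expansion) = 8.
The elision shares a bar with the next section but does not change this unit's count.

8 measures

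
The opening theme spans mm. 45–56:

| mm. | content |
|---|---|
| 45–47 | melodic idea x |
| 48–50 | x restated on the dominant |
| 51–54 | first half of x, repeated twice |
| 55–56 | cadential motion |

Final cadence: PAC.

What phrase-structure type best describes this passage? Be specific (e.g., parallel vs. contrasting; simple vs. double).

Basic idea (mm. 45-47) + its repetition (mm. 48-50) form the presentation; fragmentation and cadence (mm. 51–56) form the continuation — the 12-bar whole is a sentence.

sentence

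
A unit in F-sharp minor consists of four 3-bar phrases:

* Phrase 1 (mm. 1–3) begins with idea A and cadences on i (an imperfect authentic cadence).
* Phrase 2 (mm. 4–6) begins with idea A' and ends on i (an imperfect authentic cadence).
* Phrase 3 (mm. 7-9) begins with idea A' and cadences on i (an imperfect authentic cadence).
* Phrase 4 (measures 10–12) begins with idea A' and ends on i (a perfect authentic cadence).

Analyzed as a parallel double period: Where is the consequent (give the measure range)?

measures 7–12

In a double period the four phrases pair into a large antecedent (phrases 1–2, ending imperfect authentic cadence) and a large consequent (phrases 3–4, ending perfect authentic cadence). The consequent spans mm. 7-12.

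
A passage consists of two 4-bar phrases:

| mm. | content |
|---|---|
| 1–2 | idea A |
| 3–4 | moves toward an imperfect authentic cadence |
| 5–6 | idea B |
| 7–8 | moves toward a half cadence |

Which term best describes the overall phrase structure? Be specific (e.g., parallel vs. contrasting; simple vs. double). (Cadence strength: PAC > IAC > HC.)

phrase group

The second phrase closes with a half cadence, which is not stronger than the first phrase's imperfect authentic cadence; without a weak→strong cadential pair there is no antecedent–consequent relationship, so this is a phrase group rather than a period.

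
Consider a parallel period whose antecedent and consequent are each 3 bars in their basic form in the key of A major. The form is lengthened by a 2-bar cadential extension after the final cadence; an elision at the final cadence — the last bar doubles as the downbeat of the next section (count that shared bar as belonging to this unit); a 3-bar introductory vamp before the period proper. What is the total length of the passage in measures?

11 measures

Basic parallel period: 3 + 3 = 6 bars.
6 (basic form) + 2 (cadential extension) + 3 (introduction) = 11.
The elision shares a bar with the next section but does not change this unit's count.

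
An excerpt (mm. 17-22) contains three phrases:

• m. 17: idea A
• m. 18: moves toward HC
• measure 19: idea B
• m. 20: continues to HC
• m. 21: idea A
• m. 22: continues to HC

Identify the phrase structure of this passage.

The final phrase closes with a half cadence, which is not stronger than the preceding half cadence; the 3 phrases lack an overall antecedent–consequent design and so form a phrase group.

phrase group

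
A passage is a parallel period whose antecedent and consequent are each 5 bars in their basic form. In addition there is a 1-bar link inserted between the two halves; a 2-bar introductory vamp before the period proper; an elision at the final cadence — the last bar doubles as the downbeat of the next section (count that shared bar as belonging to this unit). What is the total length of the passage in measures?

13 measures

Basic parallel period: 5 + 5 = 10 bars.
10 (basic form) + 1 (link) + 2 (introduction) = 13.
The elision shares a bar with the next section but does not change this unit's count.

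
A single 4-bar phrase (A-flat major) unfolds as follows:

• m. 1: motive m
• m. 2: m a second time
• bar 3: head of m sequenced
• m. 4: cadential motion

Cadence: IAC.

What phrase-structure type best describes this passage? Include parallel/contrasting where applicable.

sentence

Basic idea (m. 1) + its repetition (bar 2) form the presentation; fragmentation and cadence (measures 3-4) form the continuation — the 4-bar whole is a sentence.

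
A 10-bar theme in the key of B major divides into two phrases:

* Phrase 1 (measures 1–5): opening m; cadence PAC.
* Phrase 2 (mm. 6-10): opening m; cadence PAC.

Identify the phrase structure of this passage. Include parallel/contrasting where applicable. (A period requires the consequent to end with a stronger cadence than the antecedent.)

Both phrases have the same opening (m) and the same cadence (perfect authentic cadence): the second is a restatement, not a consequent, so this is a repeated phrase rather than a period.

repeated phrase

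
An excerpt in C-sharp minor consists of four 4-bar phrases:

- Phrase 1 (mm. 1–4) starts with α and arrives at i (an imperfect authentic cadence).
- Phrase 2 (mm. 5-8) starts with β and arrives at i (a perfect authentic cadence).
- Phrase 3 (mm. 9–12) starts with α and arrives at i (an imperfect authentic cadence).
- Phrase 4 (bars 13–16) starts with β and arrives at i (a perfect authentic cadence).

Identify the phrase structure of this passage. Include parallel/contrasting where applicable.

The cadence pattern IAC–PAC–IAC–PAC is weak–strong twice, and phrases 3–4 restate phrases 1–2: a period heard twice, not a double period (which would end weakly at phrase 2).

repeated period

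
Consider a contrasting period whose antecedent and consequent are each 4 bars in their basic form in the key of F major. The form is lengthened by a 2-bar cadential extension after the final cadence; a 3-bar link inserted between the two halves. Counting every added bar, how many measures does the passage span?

Basic contrasting period: 4 + 4 = 8 bars.
8 (basic form) + 2 (cadential extension) + 3 (link) = 13.

13 measures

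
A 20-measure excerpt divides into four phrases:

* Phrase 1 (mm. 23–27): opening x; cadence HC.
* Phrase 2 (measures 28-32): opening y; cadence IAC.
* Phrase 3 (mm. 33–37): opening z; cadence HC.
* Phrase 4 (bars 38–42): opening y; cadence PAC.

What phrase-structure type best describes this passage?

Four phrases in two halves: the first half (mm. 23–32) ends with an imperfect authentic cadence, the second (measures 33-42) with a perfect authentic cadence — a large antecedent–consequent pair, i.e. a double period.
Phrase 3 begins with different material from phrase 1, making it contrasting.

contrasting double period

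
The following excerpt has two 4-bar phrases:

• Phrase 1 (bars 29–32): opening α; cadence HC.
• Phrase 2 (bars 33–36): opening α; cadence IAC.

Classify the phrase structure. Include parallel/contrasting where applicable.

parallel period

Phrase 1 ends with a half cadence (weaker) and phrase 2 with an imperfect authentic cadence (stronger): antecedent + consequent = a period.
The two phrases open with the same material (α / α), so the period is parallel.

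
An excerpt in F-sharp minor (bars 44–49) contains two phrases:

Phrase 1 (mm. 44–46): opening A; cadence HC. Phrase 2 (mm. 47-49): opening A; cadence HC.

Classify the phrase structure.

Both phrases have the same opening (A) and the same cadence (half cadence): the second is a restatement, not a consequent, so this is a repeated phrase rather than a period.

repeated phrase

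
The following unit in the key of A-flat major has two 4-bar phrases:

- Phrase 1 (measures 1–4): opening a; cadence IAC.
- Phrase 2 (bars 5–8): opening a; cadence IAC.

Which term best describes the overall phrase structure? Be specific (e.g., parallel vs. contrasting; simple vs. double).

Both phrases have the same opening (a) and the same cadence (imperfect authentic cadence): the second is a restatement, not a consequent, so this is a repeated phrase rather than a period.

repeated phrase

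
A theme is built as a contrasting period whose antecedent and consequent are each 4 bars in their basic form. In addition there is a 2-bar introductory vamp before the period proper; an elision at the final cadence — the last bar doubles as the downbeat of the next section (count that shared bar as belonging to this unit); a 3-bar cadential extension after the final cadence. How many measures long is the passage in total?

Basic contrasting period: 4 + 4 = 8 bars.
8 (basic form) + 2 (introduction) + 3 (cadential extension) = 13.
The elision shares a bar with the next section but does not change this unit's count.

13 measures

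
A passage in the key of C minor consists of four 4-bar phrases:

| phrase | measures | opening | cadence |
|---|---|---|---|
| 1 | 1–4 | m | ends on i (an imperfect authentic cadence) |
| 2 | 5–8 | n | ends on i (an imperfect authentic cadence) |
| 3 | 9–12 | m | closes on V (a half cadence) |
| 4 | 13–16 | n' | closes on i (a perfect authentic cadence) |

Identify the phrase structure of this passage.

Four phrases in two halves: the first half (mm. 1–8) ends with an imperfect authentic cadence, the second (mm. 9–16) with a perfect authentic cadence — a large antecedent–consequent pair, i.e. a double period.
Phrase 3 begins with the same material as phrase 1, making it parallel.

parallel double period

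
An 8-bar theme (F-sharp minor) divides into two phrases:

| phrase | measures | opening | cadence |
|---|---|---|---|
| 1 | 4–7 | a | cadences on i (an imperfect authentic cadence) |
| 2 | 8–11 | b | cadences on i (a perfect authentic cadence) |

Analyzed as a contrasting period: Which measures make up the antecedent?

measures 4–7

The antecedent is the phrase ending with the weaker cadence (imperfect authentic cadence, phrase 1) and the consequent the one ending more conclusively (perfect authentic cadence, phrase 2); the antecedent is mm. 4–7.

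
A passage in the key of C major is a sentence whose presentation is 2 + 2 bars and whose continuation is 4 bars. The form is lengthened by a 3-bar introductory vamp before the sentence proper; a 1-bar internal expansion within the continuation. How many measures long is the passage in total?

12 measures

Basic sentence: 2 + 2 + 4 = 8 bars.
8 (basic form) + 3 (introduction) + 1 (internal expansion) = 12.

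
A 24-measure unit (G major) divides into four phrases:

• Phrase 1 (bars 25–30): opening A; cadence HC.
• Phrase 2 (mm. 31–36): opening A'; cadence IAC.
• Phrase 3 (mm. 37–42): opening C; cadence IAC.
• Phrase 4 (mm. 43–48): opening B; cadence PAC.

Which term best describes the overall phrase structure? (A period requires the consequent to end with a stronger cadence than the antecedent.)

contrasting double period

Four phrases in two halves: the first half (measures 25–36) ends with an imperfect authentic cadence, the second (measures 37-48) with a perfect authentic cadence — a large antecedent–consequent pair, i.e. a double period.
Phrase 3 begins with different material from phrase 1, making it contrasting.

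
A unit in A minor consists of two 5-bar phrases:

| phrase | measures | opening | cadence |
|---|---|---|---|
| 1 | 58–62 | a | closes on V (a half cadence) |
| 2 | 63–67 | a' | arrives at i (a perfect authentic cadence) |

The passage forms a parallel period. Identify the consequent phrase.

phrase 2

The phrase ending with the weaker cadence (half cadence) is the antecedent; the one ending more conclusively (perfect authentic cadence) is the consequent. The consequent is phrase 2.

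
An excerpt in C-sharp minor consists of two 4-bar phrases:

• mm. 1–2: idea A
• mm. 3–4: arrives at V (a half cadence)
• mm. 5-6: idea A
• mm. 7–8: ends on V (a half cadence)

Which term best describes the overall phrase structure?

repeated phrase

Both phrases have the same opening (A) and the same cadence (half cadence): the second is a restatement, not a consequent, so this is a repeated phrase rather than a period.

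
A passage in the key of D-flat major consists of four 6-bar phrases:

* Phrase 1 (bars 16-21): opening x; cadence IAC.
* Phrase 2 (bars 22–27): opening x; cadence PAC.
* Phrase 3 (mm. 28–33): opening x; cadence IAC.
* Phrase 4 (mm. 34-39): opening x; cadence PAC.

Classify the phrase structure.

The cadence pattern IAC–PAC–IAC–PAC is weak–strong twice, and phrases 3–4 restate phrases 1–2: a period heard twice, not a double period (which would end weakly at phrase 2).

repeated period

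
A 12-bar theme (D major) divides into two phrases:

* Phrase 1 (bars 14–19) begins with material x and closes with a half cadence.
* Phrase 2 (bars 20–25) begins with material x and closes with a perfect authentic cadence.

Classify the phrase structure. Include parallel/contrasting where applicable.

parallel period

Phrase 1 ends with a half cadence (weaker) and phrase 2 with a perfect authentic cadence (stronger): antecedent + consequent = a period.
The two phrases open with the same material (x / x), so the period is parallel.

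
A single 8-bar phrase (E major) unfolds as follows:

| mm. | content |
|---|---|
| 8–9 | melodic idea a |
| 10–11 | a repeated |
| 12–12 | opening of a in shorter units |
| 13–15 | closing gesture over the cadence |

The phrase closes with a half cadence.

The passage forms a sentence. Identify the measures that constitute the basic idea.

measures 8–9

The presentation of a sentence is the basic idea (bars 8-9) plus its repetition (bars 10–11); the basic idea is therefore bars 8–9.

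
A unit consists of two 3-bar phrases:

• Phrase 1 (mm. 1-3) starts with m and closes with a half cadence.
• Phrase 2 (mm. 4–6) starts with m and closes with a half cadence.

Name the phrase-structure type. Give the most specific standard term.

Both phrases have the same opening (m) and the same cadence (half cadence): the second is a restatement, not a consequent, so this is a repeated phrase rather than a period.

repeated phrase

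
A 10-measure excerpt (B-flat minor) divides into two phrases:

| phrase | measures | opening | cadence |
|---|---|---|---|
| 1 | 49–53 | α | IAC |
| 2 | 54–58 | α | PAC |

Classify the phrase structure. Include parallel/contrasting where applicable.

Phrase 1 ends with an imperfect authentic cadence (weaker) and phrase 2 with a perfect authentic cadence (stronger): antecedent + consequent = a period.
The two phrases open with the same material (α / α), so the period is parallel.

parallel period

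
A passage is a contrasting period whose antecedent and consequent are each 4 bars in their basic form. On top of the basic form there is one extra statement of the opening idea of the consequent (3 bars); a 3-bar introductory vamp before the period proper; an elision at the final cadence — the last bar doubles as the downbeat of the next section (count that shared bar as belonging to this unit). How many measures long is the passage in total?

Basic contrasting period: 4 + 4 = 8 bars.
8 (basic form) + 3 (extra statement) + 3 (introduction) = 14.
The elision shares a bar with the next section but does not change this unit's count.

14 measures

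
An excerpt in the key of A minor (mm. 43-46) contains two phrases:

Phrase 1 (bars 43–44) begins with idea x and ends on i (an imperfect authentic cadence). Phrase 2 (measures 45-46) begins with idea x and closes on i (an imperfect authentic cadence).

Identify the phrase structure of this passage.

repeated phrase

Both phrases have the same opening (x) and the same cadence (imperfect authentic cadence): the second is a restatement, not a consequent, so this is a repeated phrase rather than a period.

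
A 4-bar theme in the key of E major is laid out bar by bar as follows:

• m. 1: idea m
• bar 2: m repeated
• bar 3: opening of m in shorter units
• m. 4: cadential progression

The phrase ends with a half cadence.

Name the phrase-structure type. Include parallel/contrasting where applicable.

sentence

Basic idea (m. 1) + its repetition (m. 2) form the presentation; fragmentation and cadence (bars 3-4) form the continuation — the 4-bar whole is a sentence.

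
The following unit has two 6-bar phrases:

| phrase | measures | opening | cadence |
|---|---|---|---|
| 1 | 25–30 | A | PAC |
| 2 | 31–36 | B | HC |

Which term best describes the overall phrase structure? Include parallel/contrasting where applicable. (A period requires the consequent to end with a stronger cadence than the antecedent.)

The second phrase closes with a half cadence, which is not stronger than the first phrase's perfect authentic cadence; without a weak→strong cadential pair there is no antecedent–consequent relationship, so this is a phrase group rather than a period.

phrase group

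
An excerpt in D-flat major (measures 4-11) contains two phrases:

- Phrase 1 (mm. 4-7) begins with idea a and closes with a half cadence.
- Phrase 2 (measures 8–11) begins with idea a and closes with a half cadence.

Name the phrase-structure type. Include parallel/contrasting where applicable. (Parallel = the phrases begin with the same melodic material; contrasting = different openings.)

repeated phrase

Both phrases have the same opening (a) and the same cadence (half cadence): the second is a restatement, not a consequent, so this is a repeated phrase rather than a period.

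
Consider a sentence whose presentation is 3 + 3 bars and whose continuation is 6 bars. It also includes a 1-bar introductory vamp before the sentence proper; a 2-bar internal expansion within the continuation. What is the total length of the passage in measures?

15 measures

Basic sentence: 3 + 3 + 6 = 12 bars.
12 (basic form) + 1 (introduction) + 2 (internal expansion) = 15.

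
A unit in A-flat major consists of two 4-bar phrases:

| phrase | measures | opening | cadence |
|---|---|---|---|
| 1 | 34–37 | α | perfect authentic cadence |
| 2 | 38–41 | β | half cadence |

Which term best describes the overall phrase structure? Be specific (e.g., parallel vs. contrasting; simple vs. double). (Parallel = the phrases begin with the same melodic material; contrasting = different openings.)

The second phrase closes with a half cadence, which is not stronger than the first phrase's perfect authentic cadence; without a weak→strong cadential pair there is no antecedent–consequent relationship, so this is a phrase group rather than a period.

phrase group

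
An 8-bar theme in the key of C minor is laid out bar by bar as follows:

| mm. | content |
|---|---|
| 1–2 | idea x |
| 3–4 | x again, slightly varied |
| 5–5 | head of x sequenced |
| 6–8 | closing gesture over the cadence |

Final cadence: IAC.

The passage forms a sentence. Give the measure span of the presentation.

measures 1–4

The presentation of a sentence is the basic idea (measures 1–2) plus its repetition (mm. 3–4); the presentation is therefore measures 1–4.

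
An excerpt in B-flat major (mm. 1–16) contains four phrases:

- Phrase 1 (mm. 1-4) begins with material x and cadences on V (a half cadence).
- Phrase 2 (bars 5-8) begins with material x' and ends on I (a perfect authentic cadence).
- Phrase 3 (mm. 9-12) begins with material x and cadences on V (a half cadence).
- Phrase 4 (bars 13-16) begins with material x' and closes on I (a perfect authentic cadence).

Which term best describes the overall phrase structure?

The cadence pattern HC–PAC–HC–PAC is weak–strong twice, and phrases 3–4 restate phrases 1–2: a period heard twice, not a double period (which would end weakly at phrase 2).

repeated period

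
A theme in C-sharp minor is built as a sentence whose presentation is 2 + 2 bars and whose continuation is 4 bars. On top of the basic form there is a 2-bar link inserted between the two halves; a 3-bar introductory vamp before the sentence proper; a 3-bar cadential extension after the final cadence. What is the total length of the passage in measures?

Basic sentence: 2 + 2 + 4 = 8 bars.
8 (basic form) + 2 (link) + 3 (introduction) + 3 (cadential extension) = 16.

16 measures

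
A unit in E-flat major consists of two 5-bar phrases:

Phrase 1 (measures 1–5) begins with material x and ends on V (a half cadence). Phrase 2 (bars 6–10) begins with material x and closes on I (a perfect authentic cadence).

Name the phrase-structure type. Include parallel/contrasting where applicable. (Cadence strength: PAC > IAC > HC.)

parallel period

Phrase 1 ends with a half cadence (weaker) and phrase 2 with a perfect authentic cadence (stronger): antecedent + consequent = a period.
The two phrases open with the same material (x / x), so the period is parallel.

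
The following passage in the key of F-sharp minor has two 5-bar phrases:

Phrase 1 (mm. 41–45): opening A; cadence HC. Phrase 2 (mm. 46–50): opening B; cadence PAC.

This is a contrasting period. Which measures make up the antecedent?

The phrase ending with the weaker cadence (half cadence) is the antecedent; the one ending more conclusively (perfect authentic cadence) is the consequent. The antecedent is measures 41–45.

measures 41–45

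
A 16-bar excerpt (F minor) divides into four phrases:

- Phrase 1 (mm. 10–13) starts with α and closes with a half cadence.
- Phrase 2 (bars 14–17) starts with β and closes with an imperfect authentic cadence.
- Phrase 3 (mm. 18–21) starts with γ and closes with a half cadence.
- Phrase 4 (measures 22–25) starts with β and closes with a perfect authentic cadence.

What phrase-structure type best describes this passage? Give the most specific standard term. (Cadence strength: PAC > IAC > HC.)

Four phrases in two halves: the first half (mm. 10–17) ends with an imperfect authentic cadence, the second (mm. 18–25) with a perfect authentic cadence — a large antecedent–consequent pair, i.e. a double period.
Phrase 3 begins with different material from phrase 1, making it contrasting.

contrasting double period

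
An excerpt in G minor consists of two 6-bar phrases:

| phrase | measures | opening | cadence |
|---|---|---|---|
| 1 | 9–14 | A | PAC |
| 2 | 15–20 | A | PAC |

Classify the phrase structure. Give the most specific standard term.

repeated phrase

Both phrases have the same opening (A) and the same cadence (perfect authentic cadence): the second is a restatement, not a consequent, so this is a repeated phrase rather than a period.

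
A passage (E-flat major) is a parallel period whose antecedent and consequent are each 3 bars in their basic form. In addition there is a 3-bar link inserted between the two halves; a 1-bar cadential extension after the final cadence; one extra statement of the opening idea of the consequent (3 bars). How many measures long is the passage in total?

Basic parallel period: 3 + 3 = 6 bars.
6 (basic form) + 3 (link) + 1 (cadential extension) + 3 (extra statement) = 13.

13 measures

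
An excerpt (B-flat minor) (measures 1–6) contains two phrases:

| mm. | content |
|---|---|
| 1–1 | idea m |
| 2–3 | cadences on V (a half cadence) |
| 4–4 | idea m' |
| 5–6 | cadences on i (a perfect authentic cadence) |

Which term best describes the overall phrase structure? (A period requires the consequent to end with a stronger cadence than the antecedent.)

Phrase 1 ends with a half cadence (weaker) and phrase 2 with a perfect authentic cadence (stronger): antecedent + consequent = a period.
The two phrases open with the same material (m / m'), so the period is parallel.

parallel period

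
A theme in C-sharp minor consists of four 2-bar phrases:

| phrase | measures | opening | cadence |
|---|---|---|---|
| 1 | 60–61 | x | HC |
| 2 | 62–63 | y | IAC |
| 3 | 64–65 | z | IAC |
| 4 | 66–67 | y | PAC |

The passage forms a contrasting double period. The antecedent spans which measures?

measures 60–63

In a double period the four phrases pair into a large antecedent (phrases 1–2, ending imperfect authentic cadence) and a large consequent (phrases 3–4, ending perfect authentic cadence). The antecedent spans measures 60–63.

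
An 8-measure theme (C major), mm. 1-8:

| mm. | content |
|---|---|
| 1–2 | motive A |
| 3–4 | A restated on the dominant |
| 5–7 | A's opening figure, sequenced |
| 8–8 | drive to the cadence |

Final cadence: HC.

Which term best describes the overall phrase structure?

Basic idea (mm. 1–2) + its repetition (mm. 3-4) form the presentation; fragmentation and cadence (bars 5–8) form the continuation — the 8-bar whole is a sentence.

sentence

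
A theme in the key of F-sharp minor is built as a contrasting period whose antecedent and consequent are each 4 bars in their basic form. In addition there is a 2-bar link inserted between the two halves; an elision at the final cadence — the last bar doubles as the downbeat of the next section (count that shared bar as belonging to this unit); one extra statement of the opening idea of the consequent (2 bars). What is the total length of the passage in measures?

Basic contrasting period: 4 + 4 = 8 bars.
8 (basic form) + 2 (link) + 2 (extra statement) = 12.
The elision shares a bar with the next section but does not change this unit's count.

12 measures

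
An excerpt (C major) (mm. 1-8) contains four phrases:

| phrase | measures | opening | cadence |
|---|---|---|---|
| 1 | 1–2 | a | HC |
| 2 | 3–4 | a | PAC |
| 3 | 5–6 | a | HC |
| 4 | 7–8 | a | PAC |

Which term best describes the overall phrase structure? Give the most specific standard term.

The cadence pattern HC–PAC–HC–PAC is weak–strong twice, and phrases 3–4 restate phrases 1–2: a period heard twice, not a double period (which would end weakly at phrase 2).

repeated period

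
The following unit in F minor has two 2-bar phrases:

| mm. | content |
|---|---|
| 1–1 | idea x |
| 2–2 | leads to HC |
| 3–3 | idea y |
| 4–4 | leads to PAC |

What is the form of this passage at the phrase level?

Phrase 1 ends with a half cadence (weaker) and phrase 2 with a perfect authentic cadence (stronger): antecedent + consequent = a period.
The two phrases open with different material (x / y), so the period is contrasting.

contrasting period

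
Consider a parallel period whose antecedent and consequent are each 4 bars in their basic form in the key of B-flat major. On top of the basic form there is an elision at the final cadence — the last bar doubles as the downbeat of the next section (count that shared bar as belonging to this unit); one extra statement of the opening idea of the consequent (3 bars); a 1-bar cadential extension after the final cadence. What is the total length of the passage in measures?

12 measures

Basic parallel period: 4 + 4 = 8 bars.
8 (basic form) + 3 (extra statement) + 1 (cadential extension) = 12.
The elision shares a bar with the next section but does not change this unit's count.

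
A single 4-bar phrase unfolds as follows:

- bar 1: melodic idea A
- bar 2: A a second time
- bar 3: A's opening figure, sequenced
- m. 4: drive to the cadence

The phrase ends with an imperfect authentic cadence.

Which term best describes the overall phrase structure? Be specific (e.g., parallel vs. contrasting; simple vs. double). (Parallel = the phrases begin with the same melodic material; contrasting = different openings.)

Basic idea (bar 1) + its repetition (m. 2) form the presentation; fragmentation and cadence (measures 3-4) form the continuation — the 4-bar whole is a sentence.

sentence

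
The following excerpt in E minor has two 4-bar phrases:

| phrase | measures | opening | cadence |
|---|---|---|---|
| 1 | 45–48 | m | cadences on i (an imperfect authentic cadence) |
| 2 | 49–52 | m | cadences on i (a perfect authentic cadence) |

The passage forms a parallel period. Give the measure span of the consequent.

The phrase ending with the weaker cadence (imperfect authentic cadence) is the antecedent; the one ending more conclusively (perfect authentic cadence) is the consequent. The consequent is measures 49–52.

measures 49–52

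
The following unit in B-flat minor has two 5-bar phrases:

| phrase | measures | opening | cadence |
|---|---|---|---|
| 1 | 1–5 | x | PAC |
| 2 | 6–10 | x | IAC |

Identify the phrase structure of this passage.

phrase group

The second phrase closes with an imperfect authentic cadence, which is not stronger than the first phrase's perfect authentic cadence; without a weak→strong cadential pair there is no antecedent–consequent relationship, so this is a phrase group rather than a period.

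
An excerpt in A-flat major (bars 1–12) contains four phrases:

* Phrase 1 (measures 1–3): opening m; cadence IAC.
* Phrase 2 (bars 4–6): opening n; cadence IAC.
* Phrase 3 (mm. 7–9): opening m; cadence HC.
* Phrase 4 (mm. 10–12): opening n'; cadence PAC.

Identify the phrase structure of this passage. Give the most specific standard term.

parallel double period

Four phrases in two halves: the first half (measures 1–6) ends with an imperfect authentic cadence, the second (mm. 7-12) with a perfect authentic cadence — a large antecedent–consequent pair, i.e. a double period.
Phrase 3 begins with the same material as phrase 1, making it parallel.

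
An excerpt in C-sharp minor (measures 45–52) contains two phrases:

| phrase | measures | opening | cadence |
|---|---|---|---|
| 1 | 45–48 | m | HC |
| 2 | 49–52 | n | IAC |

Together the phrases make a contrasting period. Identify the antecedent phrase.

The phrase ending with the weaker cadence (half cadence) is the antecedent; the one ending more conclusively (imperfect authentic cadence) is the consequent. The antecedent is phrase 1.

phrase 1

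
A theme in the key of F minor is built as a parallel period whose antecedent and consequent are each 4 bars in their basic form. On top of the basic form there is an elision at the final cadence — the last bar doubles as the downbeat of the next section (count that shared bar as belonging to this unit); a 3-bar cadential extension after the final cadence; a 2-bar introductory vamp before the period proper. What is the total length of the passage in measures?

13 measures

Basic parallel period: 4 + 4 = 8 bars.
8 (basic form) + 3 (cadential extension) + 2 (introduction) = 13.
The elision shares a bar with the next section but does not change this unit's count.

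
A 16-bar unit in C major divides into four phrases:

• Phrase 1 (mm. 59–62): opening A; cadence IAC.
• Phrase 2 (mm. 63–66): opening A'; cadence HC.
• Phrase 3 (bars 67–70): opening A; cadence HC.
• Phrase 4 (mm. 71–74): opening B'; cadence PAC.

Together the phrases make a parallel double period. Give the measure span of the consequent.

measures 67–74

In a double period the first pair of phrases (ending half cadence) is the large antecedent and the second pair (ending perfect authentic cadence) is the large consequent; the consequent is measures 67–74.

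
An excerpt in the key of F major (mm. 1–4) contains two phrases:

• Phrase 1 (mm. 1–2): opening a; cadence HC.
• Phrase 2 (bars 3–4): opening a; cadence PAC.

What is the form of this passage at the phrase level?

parallel period

Phrase 1 ends with a half cadence (weaker) and phrase 2 with a perfect authentic cadence (stronger): antecedent + consequent = a period.
The two phrases open with the same material (a / a), so the period is parallel.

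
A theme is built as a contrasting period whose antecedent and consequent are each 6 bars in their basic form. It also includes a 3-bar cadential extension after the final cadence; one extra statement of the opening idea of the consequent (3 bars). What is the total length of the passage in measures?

Basic contrasting period: 6 + 6 = 12 bars.
12 (basic form) + 3 (cadential extension) + 3 (extra statement) = 18.

18 measures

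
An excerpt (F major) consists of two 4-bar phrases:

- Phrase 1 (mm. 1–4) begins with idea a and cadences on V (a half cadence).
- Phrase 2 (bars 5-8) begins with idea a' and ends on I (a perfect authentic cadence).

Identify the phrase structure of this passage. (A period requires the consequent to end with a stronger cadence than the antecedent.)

Phrase 1 ends with a half cadence (weaker) and phrase 2 with a perfect authentic cadence (stronger): antecedent + consequent = a period.
The two phrases open with the same material (a / a'), so the period is parallel.

parallel period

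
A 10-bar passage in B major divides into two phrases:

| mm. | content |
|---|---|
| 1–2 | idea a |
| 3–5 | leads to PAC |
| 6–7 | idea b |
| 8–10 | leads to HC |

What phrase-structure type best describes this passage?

The second phrase closes with a half cadence, which is not stronger than the first phrase's perfect authentic cadence; without a weak→strong cadential pair there is no antecedent–consequent relationship, so this is a phrase group rather than a period.

phrase group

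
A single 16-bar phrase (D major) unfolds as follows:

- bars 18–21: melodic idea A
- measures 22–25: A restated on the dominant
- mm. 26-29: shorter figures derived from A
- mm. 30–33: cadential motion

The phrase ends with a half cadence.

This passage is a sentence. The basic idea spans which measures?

The presentation of a sentence is the basic idea (mm. 18-21) plus its repetition (mm. 22-25); the basic idea is therefore mm. 18–21.

measures 18–21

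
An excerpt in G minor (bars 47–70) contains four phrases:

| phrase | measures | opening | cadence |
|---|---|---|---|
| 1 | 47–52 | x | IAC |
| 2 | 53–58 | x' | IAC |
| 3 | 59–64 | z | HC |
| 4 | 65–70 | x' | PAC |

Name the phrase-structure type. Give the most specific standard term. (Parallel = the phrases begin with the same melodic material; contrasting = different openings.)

Four phrases in two halves: the first half (measures 47–58) ends with an imperfect authentic cadence, the second (measures 59–70) with a perfect authentic cadence — a large antecedent–consequent pair, i.e. a double period.
Phrase 3 begins with different material from phrase 1, making it contrasting.

contrasting double period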